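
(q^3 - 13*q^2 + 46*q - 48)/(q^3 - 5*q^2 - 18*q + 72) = (q^2 - 10*q + 16)/(q^2 - 2*q - 24)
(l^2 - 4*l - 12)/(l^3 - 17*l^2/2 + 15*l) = 2*(l + 2)/(l*(2*l - 5))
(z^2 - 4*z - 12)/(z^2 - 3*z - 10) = (z - 6)/(z - 5)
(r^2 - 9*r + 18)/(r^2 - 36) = (r - 3)/(r + 6)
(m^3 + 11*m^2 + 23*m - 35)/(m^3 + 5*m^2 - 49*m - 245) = (m - 1)/(m - 7)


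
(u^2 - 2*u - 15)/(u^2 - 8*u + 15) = (u + 3)/(u - 3)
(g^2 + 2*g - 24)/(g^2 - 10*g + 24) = (g + 6)/(g - 6)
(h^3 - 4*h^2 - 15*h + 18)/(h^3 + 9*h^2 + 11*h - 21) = (h - 6)/(h + 7)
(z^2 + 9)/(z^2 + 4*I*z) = (z^2 + 9)/(z*(z + 4*I))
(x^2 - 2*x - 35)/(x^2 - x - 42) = (x + 5)/(x + 6)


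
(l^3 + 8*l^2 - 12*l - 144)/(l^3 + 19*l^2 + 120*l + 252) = (l - 4)/(l + 7)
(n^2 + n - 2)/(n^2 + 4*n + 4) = (n - 1)/(n + 2)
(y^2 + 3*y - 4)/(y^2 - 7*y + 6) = (y + 4)/(y - 6)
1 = 1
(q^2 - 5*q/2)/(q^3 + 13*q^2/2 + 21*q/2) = (2*q - 5)/(2*q^2 + 13*q + 21)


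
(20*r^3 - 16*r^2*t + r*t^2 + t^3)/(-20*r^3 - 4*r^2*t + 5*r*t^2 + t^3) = (-2*r + t)/(2*r + t)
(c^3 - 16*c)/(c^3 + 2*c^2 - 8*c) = (c - 4)/(c - 2)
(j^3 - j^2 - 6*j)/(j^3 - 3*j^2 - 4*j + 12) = j/(j - 2)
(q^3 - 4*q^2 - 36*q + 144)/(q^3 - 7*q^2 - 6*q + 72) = (q + 6)/(q + 3)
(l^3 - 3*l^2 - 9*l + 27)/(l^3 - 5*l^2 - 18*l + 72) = (l^2 - 9)/(l^2 - 2*l - 24)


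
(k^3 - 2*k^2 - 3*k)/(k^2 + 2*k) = (k^2 - 2*k - 3)/(k + 2)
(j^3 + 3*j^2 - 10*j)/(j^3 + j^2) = (j^2 + 3*j - 10)/(j*(j + 1))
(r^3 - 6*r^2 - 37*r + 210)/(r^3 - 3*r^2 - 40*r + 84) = (r - 5)/(r - 2)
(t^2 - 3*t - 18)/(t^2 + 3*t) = (t - 6)/t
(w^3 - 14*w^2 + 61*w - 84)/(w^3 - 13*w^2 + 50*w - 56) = (w - 3)/(w - 2)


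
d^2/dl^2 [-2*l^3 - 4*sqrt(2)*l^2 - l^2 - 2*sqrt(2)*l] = -12*l - 8*sqrt(2) - 2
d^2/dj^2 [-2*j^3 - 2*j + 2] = -12*j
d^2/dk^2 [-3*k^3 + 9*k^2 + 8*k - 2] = 18 - 18*k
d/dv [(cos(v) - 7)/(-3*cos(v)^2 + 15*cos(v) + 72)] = (sin(v)^2 + 14*cos(v) - 60)*sin(v)/(3*(sin(v)^2 + 5*cos(v) + 23)^2)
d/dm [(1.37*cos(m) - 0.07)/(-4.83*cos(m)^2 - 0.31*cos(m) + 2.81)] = (-6.6171*cos(m)^2 + 0.6762*cos(m) - 3.828)*sin(m)/(23.3289*cos(m)^4 + 2.9946*cos(m)^3 - 27.0485*cos(m)^2 - 1.7422*cos(m) + 7.8961)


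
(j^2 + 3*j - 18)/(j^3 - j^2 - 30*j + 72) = 1/(j - 4)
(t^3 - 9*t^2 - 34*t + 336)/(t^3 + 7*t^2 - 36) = (t^2 - 15*t + 56)/(t^2 + t - 6)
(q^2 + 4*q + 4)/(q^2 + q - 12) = (q^2 + 4*q + 4)/(q^2 + q - 12)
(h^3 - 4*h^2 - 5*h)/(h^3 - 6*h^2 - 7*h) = (h - 5)/(h - 7)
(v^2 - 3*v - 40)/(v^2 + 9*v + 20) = (v - 8)/(v + 4)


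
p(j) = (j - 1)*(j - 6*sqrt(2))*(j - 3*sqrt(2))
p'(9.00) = 44.63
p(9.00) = 19.59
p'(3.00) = -6.64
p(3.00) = 13.63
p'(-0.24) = 55.49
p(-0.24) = -48.50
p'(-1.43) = 94.12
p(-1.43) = -136.68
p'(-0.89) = 75.54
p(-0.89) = -90.95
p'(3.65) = -11.52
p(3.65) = 7.59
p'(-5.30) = 278.51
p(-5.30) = -828.75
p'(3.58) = -11.11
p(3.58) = 8.39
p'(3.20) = -8.41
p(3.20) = 12.12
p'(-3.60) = 186.45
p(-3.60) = -435.99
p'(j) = (j - 1)*(j - 6*sqrt(2)) + (j - 1)*(j - 3*sqrt(2)) + (j - 6*sqrt(2))*(j - 3*sqrt(2))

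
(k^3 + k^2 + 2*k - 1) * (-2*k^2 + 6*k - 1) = -2*k^5 + 4*k^4 + k^3 + 13*k^2 - 8*k + 1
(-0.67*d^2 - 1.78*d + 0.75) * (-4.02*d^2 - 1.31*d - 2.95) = 2.6934*d^4 + 8.0333*d^3 + 1.2933*d^2 + 4.2685*d - 2.2125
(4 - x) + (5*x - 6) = 4*x - 2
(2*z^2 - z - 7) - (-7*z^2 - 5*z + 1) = 9*z^2 + 4*z - 8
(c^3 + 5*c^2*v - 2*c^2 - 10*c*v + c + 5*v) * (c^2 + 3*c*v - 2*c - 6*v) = c^5 + 8*c^4*v - 4*c^4 + 15*c^3*v^2 - 32*c^3*v + 5*c^3 - 60*c^2*v^2 + 40*c^2*v - 2*c^2 + 75*c*v^2 - 16*c*v - 30*v^2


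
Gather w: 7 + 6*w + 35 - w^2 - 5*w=-w^2 + w + 42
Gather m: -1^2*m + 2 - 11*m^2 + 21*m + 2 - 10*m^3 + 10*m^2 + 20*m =-10*m^3 - m^2 + 40*m + 4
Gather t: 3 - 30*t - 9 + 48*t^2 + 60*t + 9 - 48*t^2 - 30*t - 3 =0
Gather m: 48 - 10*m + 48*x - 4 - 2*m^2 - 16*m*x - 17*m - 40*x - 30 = -2*m^2 + m*(-16*x - 27) + 8*x + 14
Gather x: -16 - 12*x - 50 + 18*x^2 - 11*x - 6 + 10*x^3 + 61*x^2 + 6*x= 10*x^3 + 79*x^2 - 17*x - 72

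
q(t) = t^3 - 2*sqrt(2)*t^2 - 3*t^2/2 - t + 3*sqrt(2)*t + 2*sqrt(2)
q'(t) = 3*t^2 - 4*sqrt(2)*t - 3*t - 1 + 3*sqrt(2)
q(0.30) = 3.44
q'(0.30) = 0.92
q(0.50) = 3.49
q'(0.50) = -0.34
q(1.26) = 2.04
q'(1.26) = -2.90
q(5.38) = 50.71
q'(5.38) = 43.50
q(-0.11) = 2.42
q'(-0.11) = 4.23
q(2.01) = -0.02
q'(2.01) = -2.04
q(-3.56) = -108.69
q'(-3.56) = 72.08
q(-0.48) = 0.16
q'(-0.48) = 8.09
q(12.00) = 1146.45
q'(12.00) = 331.36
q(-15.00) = -4394.71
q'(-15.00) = 808.10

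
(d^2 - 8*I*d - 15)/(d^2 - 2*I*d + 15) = (d - 3*I)/(d + 3*I)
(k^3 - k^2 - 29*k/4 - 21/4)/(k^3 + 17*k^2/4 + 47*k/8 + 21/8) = 2*(2*k - 7)/(4*k + 7)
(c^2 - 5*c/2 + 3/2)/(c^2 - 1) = (c - 3/2)/(c + 1)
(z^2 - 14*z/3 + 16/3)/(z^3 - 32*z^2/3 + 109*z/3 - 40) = (z - 2)/(z^2 - 8*z + 15)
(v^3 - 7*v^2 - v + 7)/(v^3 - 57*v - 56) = (v^2 - 8*v + 7)/(v^2 - v - 56)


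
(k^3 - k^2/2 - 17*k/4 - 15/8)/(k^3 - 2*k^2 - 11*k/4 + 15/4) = (k + 1/2)/(k - 1)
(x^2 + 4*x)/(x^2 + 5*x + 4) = x/(x + 1)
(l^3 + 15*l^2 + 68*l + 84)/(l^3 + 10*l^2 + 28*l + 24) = (l + 7)/(l + 2)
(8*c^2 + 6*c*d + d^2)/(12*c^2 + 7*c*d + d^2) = (2*c + d)/(3*c + d)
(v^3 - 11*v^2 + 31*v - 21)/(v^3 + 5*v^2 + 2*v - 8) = (v^2 - 10*v + 21)/(v^2 + 6*v + 8)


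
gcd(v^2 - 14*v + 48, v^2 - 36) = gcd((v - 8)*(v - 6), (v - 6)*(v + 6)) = v - 6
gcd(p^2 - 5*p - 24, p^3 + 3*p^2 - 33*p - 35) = 1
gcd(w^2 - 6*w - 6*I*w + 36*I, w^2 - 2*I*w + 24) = w - 6*I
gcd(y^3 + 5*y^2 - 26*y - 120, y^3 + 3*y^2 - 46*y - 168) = y^2 + 10*y + 24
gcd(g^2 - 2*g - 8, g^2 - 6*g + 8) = g - 4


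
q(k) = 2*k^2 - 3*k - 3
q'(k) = 4*k - 3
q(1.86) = -1.66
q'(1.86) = 4.44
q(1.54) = -2.88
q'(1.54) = 3.16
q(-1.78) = 8.68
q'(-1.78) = -10.12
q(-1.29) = 4.20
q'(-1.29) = -8.16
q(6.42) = 60.17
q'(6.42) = 22.68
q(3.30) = 8.88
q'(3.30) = 10.20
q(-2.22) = 13.52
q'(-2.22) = -11.88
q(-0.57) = -0.64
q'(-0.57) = -5.28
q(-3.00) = 24.00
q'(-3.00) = -15.00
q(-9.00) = 186.00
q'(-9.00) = -39.00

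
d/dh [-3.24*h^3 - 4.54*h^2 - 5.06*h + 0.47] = -9.72*h^2 - 9.08*h - 5.06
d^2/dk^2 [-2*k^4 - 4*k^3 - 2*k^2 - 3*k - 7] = -24*k^2 - 24*k - 4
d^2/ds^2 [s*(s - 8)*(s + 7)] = 6*s - 2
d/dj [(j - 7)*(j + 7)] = 2*j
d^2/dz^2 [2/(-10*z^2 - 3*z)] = 4*(10*z*(10*z + 3) - (20*z + 3)^2)/(z^3*(10*z + 3)^3)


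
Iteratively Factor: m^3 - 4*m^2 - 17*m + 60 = (m - 5)*(m^2 + m - 12) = (m - 5)*(m + 4)*(m - 3)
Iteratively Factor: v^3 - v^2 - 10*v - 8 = (v + 2)*(v^2 - 3*v - 4) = (v - 4)*(v + 2)*(v + 1)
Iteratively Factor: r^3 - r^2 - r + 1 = (r - 1)*(r^2 - 1) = (r - 1)^2*(r + 1)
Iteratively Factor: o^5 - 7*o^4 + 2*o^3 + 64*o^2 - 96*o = (o - 4)*(o^4 - 3*o^3 - 10*o^2 + 24*o) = (o - 4)*(o + 3)*(o^3 - 6*o^2 + 8*o) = o*(o - 4)*(o + 3)*(o^2 - 6*o + 8) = o*(o - 4)^2*(o + 3)*(o - 2)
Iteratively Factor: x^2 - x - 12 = (x - 4)*(x + 3)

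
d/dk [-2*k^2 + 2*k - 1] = 2 - 4*k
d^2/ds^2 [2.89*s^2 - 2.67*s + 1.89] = 5.78000000000000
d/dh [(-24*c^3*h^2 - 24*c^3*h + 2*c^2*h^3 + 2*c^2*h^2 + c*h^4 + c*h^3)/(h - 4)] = c*(-24*c^2*h^2 + 192*c^2*h + 96*c^2 + 4*c*h^3 - 22*c*h^2 - 16*c*h + 3*h^4 - 14*h^3 - 12*h^2)/(h^2 - 8*h + 16)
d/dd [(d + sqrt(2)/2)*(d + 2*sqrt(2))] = 2*d + 5*sqrt(2)/2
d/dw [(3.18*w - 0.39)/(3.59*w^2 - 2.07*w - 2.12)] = (-11.4162*w^2 + 2.8002*w - 7.5489)/(12.8881*w^4 - 14.8626*w^3 - 10.9367*w^2 + 8.7768*w + 4.4944)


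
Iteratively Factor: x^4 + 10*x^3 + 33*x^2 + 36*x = (x + 3)*(x^3 + 7*x^2 + 12*x) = (x + 3)^2*(x^2 + 4*x) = x*(x + 3)^2*(x + 4)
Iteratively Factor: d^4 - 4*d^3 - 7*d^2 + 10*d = (d)*(d^3 - 4*d^2 - 7*d + 10) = d*(d - 1)*(d^2 - 3*d - 10) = d*(d - 5)*(d - 1)*(d + 2)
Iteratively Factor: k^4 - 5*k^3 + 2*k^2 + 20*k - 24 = (k - 2)*(k^3 - 3*k^2 - 4*k + 12) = (k - 2)*(k + 2)*(k^2 - 5*k + 6) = (k - 2)^2*(k + 2)*(k - 3)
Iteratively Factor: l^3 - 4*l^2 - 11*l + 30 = (l - 2)*(l^2 - 2*l - 15) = (l - 2)*(l + 3)*(l - 5)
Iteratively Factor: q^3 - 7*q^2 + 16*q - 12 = (q - 2)*(q^2 - 5*q + 6) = (q - 2)^2*(q - 3)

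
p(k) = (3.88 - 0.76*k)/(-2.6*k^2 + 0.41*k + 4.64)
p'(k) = (3.88 - 0.76*k)*(5.2*k - 0.41)/(-2.6*k^2 + 0.41*k + 4.64)^2 - 0.76/(-2.6*k^2 + 0.41*k + 4.64)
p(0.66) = 0.89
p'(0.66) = 0.51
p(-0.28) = 0.95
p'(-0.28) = -0.58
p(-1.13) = 5.53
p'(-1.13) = -41.47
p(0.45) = 0.82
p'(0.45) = 0.19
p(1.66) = -1.42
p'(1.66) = 6.74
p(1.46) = -9.13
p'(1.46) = 218.43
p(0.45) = 0.82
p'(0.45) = 0.19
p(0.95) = 1.18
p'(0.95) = 1.70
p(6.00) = 0.01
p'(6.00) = 0.01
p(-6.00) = -0.09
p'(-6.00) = -0.02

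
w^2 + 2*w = w*(w + 2)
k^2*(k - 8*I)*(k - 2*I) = k^4 - 10*I*k^3 - 16*k^2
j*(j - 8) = j^2 - 8*j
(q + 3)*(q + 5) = q^2 + 8*q + 15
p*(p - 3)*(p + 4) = p^3 + p^2 - 12*p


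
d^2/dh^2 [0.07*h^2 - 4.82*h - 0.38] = 0.140000000000000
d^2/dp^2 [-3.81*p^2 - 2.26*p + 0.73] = -7.62000000000000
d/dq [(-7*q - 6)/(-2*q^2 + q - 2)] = (14*q^2 - 7*q - (4*q - 1)*(7*q + 6) + 14)/(2*q^2 - q + 2)^2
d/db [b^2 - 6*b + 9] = 2*b - 6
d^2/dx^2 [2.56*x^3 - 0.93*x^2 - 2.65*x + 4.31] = 15.36*x - 1.86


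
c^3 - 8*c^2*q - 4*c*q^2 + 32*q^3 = (c - 8*q)*(c - 2*q)*(c + 2*q)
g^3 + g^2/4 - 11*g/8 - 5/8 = (g - 5/4)*(g + 1/2)*(g + 1)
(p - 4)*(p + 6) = p^2 + 2*p - 24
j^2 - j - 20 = (j - 5)*(j + 4)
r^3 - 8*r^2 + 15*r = r*(r - 5)*(r - 3)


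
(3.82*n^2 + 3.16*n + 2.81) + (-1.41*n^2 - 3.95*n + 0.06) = 2.41*n^2 - 0.79*n + 2.87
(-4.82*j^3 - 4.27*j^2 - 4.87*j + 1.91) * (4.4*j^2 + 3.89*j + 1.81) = -21.208*j^5 - 37.5378*j^4 - 46.7625*j^3 - 18.269*j^2 - 1.3848*j + 3.4571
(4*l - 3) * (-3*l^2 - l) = -12*l^3 + 5*l^2 + 3*l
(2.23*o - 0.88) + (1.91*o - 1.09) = 4.14*o - 1.97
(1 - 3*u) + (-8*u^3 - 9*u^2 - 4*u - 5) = -8*u^3 - 9*u^2 - 7*u - 4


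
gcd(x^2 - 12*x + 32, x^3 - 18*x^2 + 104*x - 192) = x^2 - 12*x + 32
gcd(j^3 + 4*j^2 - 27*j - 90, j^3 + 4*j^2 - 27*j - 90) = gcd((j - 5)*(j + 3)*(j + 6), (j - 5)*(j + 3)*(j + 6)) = j^3 + 4*j^2 - 27*j - 90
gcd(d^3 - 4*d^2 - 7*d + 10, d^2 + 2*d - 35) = d - 5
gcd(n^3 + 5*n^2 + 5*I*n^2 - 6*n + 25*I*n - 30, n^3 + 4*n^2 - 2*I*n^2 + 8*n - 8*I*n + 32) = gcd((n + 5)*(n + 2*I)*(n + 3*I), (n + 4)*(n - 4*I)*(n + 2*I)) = n + 2*I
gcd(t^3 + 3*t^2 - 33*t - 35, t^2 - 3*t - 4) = t + 1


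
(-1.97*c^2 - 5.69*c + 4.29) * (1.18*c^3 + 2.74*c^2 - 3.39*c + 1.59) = -2.3246*c^5 - 12.112*c^4 - 3.8501*c^3 + 27.9114*c^2 - 23.5902*c + 6.8211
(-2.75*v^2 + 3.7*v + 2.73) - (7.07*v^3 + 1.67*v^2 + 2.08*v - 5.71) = -7.07*v^3 - 4.42*v^2 + 1.62*v + 8.44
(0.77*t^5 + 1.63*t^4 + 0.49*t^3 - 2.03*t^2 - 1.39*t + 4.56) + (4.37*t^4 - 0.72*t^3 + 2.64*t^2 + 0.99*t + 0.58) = 0.77*t^5 + 6.0*t^4 - 0.23*t^3 + 0.61*t^2 - 0.4*t + 5.14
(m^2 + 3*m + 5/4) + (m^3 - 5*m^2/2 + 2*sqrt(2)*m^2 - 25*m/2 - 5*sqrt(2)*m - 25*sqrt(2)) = m^3 - 3*m^2/2 + 2*sqrt(2)*m^2 - 19*m/2 - 5*sqrt(2)*m - 25*sqrt(2) + 5/4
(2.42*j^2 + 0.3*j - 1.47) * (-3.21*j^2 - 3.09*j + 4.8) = -7.7682*j^4 - 8.4408*j^3 + 15.4077*j^2 + 5.9823*j - 7.056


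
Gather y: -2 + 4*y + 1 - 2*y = 2*y - 1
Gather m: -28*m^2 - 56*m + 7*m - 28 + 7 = -28*m^2 - 49*m - 21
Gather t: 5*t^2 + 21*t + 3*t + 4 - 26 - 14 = 5*t^2 + 24*t - 36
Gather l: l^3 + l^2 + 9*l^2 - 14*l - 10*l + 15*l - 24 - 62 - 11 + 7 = l^3 + 10*l^2 - 9*l - 90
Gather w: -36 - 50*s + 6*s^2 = 6*s^2 - 50*s - 36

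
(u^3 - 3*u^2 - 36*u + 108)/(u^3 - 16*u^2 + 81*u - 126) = (u + 6)/(u - 7)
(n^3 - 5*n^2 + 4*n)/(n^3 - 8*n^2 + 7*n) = (n - 4)/(n - 7)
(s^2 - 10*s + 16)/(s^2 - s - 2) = (s - 8)/(s + 1)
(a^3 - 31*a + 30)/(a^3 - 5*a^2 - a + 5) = (a + 6)/(a + 1)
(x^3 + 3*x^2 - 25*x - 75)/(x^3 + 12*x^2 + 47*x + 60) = (x - 5)/(x + 4)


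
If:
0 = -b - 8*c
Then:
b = -8*c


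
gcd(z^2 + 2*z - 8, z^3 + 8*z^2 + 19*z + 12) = z + 4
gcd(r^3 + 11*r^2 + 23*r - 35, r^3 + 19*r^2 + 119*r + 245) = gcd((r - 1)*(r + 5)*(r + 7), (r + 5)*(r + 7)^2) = r^2 + 12*r + 35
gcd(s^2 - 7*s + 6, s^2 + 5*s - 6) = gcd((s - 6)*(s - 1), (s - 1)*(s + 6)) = s - 1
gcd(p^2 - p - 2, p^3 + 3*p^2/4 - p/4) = p + 1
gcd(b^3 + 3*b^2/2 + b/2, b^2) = b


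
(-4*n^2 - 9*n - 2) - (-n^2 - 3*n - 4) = -3*n^2 - 6*n + 2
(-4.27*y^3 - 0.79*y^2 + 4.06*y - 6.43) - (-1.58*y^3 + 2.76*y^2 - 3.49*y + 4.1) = -2.69*y^3 - 3.55*y^2 + 7.55*y - 10.53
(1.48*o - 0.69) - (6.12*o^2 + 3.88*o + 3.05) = -6.12*o^2 - 2.4*o - 3.74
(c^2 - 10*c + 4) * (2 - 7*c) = -7*c^3 + 72*c^2 - 48*c + 8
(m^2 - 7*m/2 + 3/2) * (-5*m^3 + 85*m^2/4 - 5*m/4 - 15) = -5*m^5 + 155*m^4/4 - 665*m^3/8 + 85*m^2/4 + 405*m/8 - 45/2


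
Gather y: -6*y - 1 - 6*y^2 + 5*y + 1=-6*y^2 - y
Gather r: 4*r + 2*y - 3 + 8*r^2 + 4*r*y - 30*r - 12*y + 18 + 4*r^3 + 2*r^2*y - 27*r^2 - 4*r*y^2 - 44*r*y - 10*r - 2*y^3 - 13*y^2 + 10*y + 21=4*r^3 + r^2*(2*y - 19) + r*(-4*y^2 - 40*y - 36) - 2*y^3 - 13*y^2 + 36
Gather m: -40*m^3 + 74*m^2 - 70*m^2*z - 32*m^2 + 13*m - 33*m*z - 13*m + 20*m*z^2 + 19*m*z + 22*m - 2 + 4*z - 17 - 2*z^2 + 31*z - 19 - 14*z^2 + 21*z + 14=-40*m^3 + m^2*(42 - 70*z) + m*(20*z^2 - 14*z + 22) - 16*z^2 + 56*z - 24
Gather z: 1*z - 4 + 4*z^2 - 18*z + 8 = 4*z^2 - 17*z + 4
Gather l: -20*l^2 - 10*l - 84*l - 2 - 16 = -20*l^2 - 94*l - 18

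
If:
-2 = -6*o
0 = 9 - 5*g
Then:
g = 9/5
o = 1/3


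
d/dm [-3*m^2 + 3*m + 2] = 3 - 6*m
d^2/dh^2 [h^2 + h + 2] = 2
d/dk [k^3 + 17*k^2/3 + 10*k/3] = 3*k^2 + 34*k/3 + 10/3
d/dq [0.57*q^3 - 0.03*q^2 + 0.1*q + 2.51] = 1.71*q^2 - 0.06*q + 0.1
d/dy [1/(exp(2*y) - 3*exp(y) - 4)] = (3 - 2*exp(y))*exp(y)/(-exp(2*y) + 3*exp(y) + 4)^2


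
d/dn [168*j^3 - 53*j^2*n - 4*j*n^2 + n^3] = -53*j^2 - 8*j*n + 3*n^2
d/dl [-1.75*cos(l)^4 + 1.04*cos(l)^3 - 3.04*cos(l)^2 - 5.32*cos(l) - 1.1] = (7.0*cos(l)^3 - 3.12*cos(l)^2 + 6.08*cos(l) + 5.32)*sin(l)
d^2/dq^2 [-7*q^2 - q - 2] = -14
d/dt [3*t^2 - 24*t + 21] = 6*t - 24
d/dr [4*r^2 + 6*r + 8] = 8*r + 6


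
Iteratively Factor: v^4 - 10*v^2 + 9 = (v + 3)*(v^3 - 3*v^2 - v + 3) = (v - 3)*(v + 3)*(v^2 - 1) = (v - 3)*(v - 1)*(v + 3)*(v + 1)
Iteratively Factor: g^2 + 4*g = (g)*(g + 4)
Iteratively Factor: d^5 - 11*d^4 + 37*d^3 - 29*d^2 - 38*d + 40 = (d - 4)*(d^4 - 7*d^3 + 9*d^2 + 7*d - 10) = (d - 4)*(d - 2)*(d^3 - 5*d^2 - d + 5) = (d - 4)*(d - 2)*(d - 1)*(d^2 - 4*d - 5) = (d - 5)*(d - 4)*(d - 2)*(d - 1)*(d + 1)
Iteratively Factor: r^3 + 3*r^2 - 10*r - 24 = (r + 4)*(r^2 - r - 6) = (r - 3)*(r + 4)*(r + 2)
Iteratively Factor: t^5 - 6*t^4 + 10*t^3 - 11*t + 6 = (t - 3)*(t^4 - 3*t^3 + t^2 + 3*t - 2) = (t - 3)*(t - 1)*(t^3 - 2*t^2 - t + 2) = (t - 3)*(t - 1)^2*(t^2 - t - 2) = (t - 3)*(t - 1)^2*(t + 1)*(t - 2)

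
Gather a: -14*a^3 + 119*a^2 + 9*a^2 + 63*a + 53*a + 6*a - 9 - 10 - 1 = -14*a^3 + 128*a^2 + 122*a - 20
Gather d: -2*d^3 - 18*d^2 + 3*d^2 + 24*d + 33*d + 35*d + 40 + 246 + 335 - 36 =-2*d^3 - 15*d^2 + 92*d + 585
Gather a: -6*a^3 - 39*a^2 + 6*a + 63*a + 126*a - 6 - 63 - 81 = -6*a^3 - 39*a^2 + 195*a - 150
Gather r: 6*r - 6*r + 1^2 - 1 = 0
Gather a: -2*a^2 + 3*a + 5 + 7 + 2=-2*a^2 + 3*a + 14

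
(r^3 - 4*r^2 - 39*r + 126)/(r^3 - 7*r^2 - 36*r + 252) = (r - 3)/(r - 6)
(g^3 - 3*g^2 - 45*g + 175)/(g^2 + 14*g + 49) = (g^2 - 10*g + 25)/(g + 7)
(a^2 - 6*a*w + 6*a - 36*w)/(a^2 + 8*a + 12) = (a - 6*w)/(a + 2)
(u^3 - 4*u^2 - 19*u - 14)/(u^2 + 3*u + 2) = u - 7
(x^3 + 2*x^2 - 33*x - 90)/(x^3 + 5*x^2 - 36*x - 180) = (x + 3)/(x + 6)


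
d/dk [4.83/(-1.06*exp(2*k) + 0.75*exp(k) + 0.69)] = (10.2396*exp(k) - 3.6225)*exp(k)/(-1.06*exp(2*k) + 0.75*exp(k) + 0.69)^2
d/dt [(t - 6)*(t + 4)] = 2*t - 2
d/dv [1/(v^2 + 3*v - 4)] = (-2*v - 3)/(v^2 + 3*v - 4)^2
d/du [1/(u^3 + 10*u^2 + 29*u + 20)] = (-3*u^2 - 20*u - 29)/(u^3 + 10*u^2 + 29*u + 20)^2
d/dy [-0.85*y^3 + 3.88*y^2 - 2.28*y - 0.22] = -2.55*y^2 + 7.76*y - 2.28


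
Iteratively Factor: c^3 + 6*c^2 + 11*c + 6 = (c + 2)*(c^2 + 4*c + 3) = (c + 1)*(c + 2)*(c + 3)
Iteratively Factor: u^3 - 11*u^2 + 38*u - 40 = (u - 2)*(u^2 - 9*u + 20) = (u - 5)*(u - 2)*(u - 4)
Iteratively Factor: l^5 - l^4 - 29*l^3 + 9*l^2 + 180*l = (l - 5)*(l^4 + 4*l^3 - 9*l^2 - 36*l) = (l - 5)*(l - 3)*(l^3 + 7*l^2 + 12*l) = (l - 5)*(l - 3)*(l + 3)*(l^2 + 4*l) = l*(l - 5)*(l - 3)*(l + 3)*(l + 4)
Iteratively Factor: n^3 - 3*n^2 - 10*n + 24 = (n + 3)*(n^2 - 6*n + 8) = (n - 4)*(n + 3)*(n - 2)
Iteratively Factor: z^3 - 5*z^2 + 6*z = (z - 2)*(z^2 - 3*z) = z*(z - 2)*(z - 3)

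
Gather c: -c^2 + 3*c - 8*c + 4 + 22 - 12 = -c^2 - 5*c + 14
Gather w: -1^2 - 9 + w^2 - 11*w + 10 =w^2 - 11*w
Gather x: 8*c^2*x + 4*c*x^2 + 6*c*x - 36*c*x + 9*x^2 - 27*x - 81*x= x^2*(4*c + 9) + x*(8*c^2 - 30*c - 108)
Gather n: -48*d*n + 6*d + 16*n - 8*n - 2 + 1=6*d + n*(8 - 48*d) - 1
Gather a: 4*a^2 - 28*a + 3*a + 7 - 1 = 4*a^2 - 25*a + 6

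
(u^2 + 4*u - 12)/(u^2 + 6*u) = (u - 2)/u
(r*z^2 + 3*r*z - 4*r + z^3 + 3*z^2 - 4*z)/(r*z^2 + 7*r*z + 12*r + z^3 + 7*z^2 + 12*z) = (z - 1)/(z + 3)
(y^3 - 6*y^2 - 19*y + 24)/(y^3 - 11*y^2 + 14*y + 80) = (y^2 + 2*y - 3)/(y^2 - 3*y - 10)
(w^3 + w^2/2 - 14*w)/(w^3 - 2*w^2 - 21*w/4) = 2*(w + 4)/(2*w + 3)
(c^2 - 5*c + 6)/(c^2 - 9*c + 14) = (c - 3)/(c - 7)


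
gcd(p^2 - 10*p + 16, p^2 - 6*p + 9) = 1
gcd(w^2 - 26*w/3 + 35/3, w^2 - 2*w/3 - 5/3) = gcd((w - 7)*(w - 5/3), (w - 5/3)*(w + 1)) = w - 5/3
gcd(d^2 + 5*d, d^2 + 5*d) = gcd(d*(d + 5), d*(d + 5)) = d^2 + 5*d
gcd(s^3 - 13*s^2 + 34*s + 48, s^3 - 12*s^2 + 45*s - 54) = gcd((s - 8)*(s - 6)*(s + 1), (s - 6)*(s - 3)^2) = s - 6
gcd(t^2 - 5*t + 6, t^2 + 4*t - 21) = t - 3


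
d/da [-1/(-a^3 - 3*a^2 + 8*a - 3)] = (-3*a^2 - 6*a + 8)/(a^3 + 3*a^2 - 8*a + 3)^2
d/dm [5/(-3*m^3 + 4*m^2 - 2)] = 5*m*(9*m - 8)/(3*m^3 - 4*m^2 + 2)^2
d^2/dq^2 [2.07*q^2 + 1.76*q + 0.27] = 4.14000000000000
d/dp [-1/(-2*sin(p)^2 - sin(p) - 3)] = -(4*sin(p) + 1)*cos(p)/(sin(p) - cos(2*p) + 4)^2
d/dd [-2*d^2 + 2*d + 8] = 2 - 4*d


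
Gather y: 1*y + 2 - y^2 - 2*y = -y^2 - y + 2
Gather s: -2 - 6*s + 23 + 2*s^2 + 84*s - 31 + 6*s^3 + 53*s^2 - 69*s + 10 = 6*s^3 + 55*s^2 + 9*s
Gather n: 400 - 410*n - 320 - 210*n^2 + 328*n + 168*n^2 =-42*n^2 - 82*n + 80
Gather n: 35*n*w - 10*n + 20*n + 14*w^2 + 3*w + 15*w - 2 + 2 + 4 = n*(35*w + 10) + 14*w^2 + 18*w + 4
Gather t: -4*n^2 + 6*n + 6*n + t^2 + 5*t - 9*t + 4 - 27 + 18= -4*n^2 + 12*n + t^2 - 4*t - 5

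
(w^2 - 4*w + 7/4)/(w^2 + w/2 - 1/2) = (w - 7/2)/(w + 1)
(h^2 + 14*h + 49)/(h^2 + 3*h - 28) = (h + 7)/(h - 4)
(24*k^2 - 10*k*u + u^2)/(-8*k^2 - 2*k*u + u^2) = (-6*k + u)/(2*k + u)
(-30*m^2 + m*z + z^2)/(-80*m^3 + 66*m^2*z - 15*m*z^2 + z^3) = (6*m + z)/(16*m^2 - 10*m*z + z^2)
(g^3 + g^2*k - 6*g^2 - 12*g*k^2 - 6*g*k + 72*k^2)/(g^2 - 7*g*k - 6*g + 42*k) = (g^2 + g*k - 12*k^2)/(g - 7*k)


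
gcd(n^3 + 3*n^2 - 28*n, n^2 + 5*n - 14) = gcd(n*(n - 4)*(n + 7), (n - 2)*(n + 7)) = n + 7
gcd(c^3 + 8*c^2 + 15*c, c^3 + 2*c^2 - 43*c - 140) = c + 5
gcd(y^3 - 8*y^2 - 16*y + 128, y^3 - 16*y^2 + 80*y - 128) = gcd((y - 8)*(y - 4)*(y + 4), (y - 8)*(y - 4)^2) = y^2 - 12*y + 32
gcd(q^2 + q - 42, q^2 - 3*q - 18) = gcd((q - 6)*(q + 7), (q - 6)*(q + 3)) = q - 6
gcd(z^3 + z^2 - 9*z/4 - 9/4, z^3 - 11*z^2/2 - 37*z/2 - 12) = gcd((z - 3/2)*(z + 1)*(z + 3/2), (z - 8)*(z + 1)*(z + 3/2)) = z^2 + 5*z/2 + 3/2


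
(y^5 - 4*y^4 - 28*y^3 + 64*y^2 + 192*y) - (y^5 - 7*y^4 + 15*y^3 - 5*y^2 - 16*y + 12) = 3*y^4 - 43*y^3 + 69*y^2 + 208*y - 12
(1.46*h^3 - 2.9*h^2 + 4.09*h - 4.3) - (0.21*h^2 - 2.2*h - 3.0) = 1.46*h^3 - 3.11*h^2 + 6.29*h - 1.3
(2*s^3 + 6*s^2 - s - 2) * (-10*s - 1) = -20*s^4 - 62*s^3 + 4*s^2 + 21*s + 2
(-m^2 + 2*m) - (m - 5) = -m^2 + m + 5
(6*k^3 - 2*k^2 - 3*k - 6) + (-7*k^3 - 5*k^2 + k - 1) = -k^3 - 7*k^2 - 2*k - 7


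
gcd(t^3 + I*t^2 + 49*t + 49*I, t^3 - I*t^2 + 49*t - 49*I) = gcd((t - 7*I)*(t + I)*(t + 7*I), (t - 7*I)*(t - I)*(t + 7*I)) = t^2 + 49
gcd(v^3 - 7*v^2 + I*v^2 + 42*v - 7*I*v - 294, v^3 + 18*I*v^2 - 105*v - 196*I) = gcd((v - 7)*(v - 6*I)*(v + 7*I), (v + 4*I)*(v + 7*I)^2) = v + 7*I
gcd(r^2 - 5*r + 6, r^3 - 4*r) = r - 2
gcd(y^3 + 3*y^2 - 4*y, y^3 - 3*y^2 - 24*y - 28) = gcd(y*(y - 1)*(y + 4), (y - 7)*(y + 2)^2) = 1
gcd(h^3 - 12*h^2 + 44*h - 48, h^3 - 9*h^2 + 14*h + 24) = h^2 - 10*h + 24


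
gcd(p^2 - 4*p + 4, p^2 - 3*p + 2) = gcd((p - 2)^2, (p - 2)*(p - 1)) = p - 2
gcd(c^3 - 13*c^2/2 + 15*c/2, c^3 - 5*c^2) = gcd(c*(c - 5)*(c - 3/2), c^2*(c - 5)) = c^2 - 5*c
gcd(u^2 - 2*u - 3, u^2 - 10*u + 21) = u - 3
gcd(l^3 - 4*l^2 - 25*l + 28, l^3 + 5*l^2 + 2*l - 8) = l^2 + 3*l - 4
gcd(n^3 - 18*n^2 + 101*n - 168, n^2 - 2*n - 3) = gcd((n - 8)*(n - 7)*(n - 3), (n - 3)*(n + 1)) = n - 3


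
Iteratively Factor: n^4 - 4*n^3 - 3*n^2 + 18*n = (n)*(n^3 - 4*n^2 - 3*n + 18) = n*(n - 3)*(n^2 - n - 6) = n*(n - 3)*(n + 2)*(n - 3)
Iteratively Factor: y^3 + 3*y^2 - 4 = (y + 2)*(y^2 + y - 2) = (y - 1)*(y + 2)*(y + 2)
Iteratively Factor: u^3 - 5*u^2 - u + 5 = (u + 1)*(u^2 - 6*u + 5) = (u - 5)*(u + 1)*(u - 1)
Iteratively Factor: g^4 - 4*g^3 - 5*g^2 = (g - 5)*(g^3 + g^2) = g*(g - 5)*(g^2 + g) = g*(g - 5)*(g + 1)*(g)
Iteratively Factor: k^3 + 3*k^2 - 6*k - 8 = (k + 1)*(k^2 + 2*k - 8) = (k + 1)*(k + 4)*(k - 2)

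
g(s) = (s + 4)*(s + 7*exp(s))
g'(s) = s + (s + 4)*(7*exp(s) + 1) + 7*exp(s)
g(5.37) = 14143.17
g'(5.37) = 15611.64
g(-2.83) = -2.83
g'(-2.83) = -0.76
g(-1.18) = 2.74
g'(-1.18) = 9.86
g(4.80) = 7527.28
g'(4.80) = 8349.21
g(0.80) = 78.62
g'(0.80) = 95.96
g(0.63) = 63.77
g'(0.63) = 79.26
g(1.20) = 127.09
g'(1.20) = 150.49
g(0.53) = 56.27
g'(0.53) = 70.83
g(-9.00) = 45.00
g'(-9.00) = -14.00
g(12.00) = 18228728.64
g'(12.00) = 19367848.18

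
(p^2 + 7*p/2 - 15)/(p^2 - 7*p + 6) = (p^2 + 7*p/2 - 15)/(p^2 - 7*p + 6)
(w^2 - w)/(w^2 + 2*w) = (w - 1)/(w + 2)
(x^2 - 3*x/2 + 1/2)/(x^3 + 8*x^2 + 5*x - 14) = (x - 1/2)/(x^2 + 9*x + 14)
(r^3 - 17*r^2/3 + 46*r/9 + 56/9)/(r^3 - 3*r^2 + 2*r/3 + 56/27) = 3*(r - 4)/(3*r - 4)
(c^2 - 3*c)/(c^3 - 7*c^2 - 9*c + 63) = c/(c^2 - 4*c - 21)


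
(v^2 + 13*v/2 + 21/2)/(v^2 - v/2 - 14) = (v + 3)/(v - 4)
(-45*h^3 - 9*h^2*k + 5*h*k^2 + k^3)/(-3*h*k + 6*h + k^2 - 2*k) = (15*h^2 + 8*h*k + k^2)/(k - 2)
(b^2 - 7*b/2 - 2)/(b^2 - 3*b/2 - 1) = (b - 4)/(b - 2)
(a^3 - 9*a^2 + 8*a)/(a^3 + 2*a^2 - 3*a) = (a - 8)/(a + 3)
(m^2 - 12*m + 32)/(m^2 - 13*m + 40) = (m - 4)/(m - 5)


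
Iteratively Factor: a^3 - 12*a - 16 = (a - 4)*(a^2 + 4*a + 4) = (a - 4)*(a + 2)*(a + 2)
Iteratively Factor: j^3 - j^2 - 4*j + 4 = (j + 2)*(j^2 - 3*j + 2) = (j - 1)*(j + 2)*(j - 2)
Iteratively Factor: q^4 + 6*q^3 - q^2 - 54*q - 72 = (q + 3)*(q^3 + 3*q^2 - 10*q - 24) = (q + 3)*(q + 4)*(q^2 - q - 6) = (q + 2)*(q + 3)*(q + 4)*(q - 3)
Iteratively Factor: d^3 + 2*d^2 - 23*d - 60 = (d + 4)*(d^2 - 2*d - 15) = (d - 5)*(d + 4)*(d + 3)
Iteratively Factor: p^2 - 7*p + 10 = (p - 5)*(p - 2)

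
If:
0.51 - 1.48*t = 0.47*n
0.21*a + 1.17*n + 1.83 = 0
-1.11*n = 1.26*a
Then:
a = 1.64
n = -1.86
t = 0.93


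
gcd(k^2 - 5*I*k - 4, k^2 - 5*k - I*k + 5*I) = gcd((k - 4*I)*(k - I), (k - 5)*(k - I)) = k - I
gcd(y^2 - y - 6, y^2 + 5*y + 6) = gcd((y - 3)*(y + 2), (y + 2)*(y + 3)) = y + 2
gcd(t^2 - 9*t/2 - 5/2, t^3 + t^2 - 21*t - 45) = t - 5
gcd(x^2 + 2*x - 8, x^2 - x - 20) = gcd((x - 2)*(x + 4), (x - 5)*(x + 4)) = x + 4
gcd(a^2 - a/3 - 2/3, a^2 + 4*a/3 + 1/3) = 1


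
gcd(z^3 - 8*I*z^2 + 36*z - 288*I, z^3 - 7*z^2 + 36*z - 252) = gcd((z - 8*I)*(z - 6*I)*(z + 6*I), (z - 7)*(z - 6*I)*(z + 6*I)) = z^2 + 36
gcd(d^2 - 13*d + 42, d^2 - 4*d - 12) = d - 6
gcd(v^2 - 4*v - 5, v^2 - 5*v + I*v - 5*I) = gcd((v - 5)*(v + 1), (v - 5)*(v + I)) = v - 5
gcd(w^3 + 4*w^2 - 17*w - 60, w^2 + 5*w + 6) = w + 3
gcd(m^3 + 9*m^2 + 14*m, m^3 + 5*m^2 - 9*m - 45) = 1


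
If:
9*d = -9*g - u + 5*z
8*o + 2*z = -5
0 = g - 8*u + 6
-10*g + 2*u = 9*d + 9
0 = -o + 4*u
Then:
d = 1522/225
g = -526/75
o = -38/75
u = -19/150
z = -71/150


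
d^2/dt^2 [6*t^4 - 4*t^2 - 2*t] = 72*t^2 - 8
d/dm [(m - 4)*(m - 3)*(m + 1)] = 3*m^2 - 12*m + 5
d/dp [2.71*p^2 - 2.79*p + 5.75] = 5.42*p - 2.79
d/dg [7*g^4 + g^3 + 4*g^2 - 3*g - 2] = 28*g^3 + 3*g^2 + 8*g - 3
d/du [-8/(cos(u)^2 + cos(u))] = -(8*sin(u)/cos(u)^2 + 16*tan(u))/(cos(u) + 1)^2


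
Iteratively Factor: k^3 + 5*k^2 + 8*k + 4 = (k + 2)*(k^2 + 3*k + 2) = (k + 2)^2*(k + 1)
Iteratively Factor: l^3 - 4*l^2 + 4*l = (l - 2)*(l^2 - 2*l) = (l - 2)^2*(l)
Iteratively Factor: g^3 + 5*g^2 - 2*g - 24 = (g - 2)*(g^2 + 7*g + 12) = (g - 2)*(g + 4)*(g + 3)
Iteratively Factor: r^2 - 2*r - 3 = (r - 3)*(r + 1)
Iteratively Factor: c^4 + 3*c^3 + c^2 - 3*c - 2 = (c + 2)*(c^3 + c^2 - c - 1) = (c + 1)*(c + 2)*(c^2 - 1) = (c - 1)*(c + 1)*(c + 2)*(c + 1)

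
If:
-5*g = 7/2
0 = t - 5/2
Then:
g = -7/10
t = 5/2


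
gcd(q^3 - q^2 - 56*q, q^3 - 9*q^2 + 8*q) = q^2 - 8*q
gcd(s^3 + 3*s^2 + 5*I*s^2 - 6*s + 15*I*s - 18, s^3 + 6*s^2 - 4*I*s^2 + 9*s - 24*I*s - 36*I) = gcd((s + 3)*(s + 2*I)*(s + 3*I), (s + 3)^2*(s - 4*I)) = s + 3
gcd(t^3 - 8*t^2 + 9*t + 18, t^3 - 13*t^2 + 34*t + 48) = t^2 - 5*t - 6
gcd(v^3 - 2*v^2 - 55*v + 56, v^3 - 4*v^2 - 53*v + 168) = v^2 - v - 56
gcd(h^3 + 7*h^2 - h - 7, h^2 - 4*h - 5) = h + 1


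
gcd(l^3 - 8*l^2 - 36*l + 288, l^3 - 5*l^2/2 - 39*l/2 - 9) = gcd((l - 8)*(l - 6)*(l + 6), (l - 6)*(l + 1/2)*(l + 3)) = l - 6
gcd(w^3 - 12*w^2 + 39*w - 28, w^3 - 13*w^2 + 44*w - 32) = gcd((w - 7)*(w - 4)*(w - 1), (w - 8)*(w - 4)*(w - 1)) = w^2 - 5*w + 4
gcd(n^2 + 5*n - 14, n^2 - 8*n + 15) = 1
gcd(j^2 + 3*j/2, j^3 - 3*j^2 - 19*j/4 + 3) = j + 3/2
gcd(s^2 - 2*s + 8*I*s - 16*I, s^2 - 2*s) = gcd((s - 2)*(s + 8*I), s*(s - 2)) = s - 2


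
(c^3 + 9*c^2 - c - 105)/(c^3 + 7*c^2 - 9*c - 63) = (c + 5)/(c + 3)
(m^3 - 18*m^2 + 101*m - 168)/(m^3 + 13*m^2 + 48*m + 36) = (m^3 - 18*m^2 + 101*m - 168)/(m^3 + 13*m^2 + 48*m + 36)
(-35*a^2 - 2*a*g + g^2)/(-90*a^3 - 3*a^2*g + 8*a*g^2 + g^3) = (7*a - g)/(18*a^2 - 3*a*g - g^2)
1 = 1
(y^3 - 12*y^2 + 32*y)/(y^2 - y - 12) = y*(y - 8)/(y + 3)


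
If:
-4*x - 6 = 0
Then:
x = -3/2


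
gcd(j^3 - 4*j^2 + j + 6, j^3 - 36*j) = 1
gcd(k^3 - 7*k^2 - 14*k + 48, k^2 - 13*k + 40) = k - 8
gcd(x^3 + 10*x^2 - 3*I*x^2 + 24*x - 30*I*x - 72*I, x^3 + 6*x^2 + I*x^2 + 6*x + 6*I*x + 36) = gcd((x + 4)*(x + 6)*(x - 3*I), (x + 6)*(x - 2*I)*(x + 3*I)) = x + 6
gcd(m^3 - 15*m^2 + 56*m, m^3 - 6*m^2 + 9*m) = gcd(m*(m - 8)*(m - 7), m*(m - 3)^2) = m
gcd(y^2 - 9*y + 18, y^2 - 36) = y - 6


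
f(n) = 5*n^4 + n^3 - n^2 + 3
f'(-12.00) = -34104.00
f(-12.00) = 101811.00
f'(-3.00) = -507.00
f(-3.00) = 372.00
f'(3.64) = 997.04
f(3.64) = 915.74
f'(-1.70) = -86.19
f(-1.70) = 36.96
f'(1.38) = 55.51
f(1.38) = 21.86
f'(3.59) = 956.85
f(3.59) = 866.90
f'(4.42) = 1776.79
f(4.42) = 1978.17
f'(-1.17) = -25.59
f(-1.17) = 9.40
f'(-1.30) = -36.27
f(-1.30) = 13.39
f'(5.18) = 2849.97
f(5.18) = 3715.05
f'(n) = 20*n^3 + 3*n^2 - 2*n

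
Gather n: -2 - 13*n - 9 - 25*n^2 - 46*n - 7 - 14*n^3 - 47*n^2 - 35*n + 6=-14*n^3 - 72*n^2 - 94*n - 12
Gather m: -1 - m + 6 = 5 - m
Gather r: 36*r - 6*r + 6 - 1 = 30*r + 5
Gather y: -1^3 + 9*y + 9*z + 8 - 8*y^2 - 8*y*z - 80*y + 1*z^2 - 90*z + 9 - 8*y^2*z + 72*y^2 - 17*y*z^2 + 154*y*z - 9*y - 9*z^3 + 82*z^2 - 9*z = y^2*(64 - 8*z) + y*(-17*z^2 + 146*z - 80) - 9*z^3 + 83*z^2 - 90*z + 16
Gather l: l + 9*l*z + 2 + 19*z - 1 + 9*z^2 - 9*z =l*(9*z + 1) + 9*z^2 + 10*z + 1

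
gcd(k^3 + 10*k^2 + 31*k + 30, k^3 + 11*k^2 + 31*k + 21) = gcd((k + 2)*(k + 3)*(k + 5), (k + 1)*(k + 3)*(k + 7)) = k + 3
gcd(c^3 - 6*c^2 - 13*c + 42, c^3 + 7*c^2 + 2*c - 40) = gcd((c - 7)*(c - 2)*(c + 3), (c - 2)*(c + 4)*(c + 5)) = c - 2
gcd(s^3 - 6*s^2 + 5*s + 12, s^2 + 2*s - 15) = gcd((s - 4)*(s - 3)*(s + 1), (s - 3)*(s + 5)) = s - 3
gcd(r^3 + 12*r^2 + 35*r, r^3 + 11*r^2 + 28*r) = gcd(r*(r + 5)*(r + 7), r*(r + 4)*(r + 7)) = r^2 + 7*r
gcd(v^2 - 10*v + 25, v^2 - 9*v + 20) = v - 5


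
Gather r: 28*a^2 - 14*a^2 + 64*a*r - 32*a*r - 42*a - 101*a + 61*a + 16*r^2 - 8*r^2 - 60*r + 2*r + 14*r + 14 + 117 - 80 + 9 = 14*a^2 - 82*a + 8*r^2 + r*(32*a - 44) + 60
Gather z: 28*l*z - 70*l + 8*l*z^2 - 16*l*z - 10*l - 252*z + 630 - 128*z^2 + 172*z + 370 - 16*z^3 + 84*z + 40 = -80*l - 16*z^3 + z^2*(8*l - 128) + z*(12*l + 4) + 1040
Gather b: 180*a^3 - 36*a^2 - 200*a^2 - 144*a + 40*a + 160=180*a^3 - 236*a^2 - 104*a + 160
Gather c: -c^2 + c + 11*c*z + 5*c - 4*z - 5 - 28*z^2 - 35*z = -c^2 + c*(11*z + 6) - 28*z^2 - 39*z - 5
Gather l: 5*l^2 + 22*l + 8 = 5*l^2 + 22*l + 8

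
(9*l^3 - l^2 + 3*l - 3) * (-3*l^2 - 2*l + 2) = -27*l^5 - 15*l^4 + 11*l^3 + l^2 + 12*l - 6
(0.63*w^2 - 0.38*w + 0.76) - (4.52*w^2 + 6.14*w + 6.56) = -3.89*w^2 - 6.52*w - 5.8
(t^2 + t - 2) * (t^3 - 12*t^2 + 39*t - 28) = t^5 - 11*t^4 + 25*t^3 + 35*t^2 - 106*t + 56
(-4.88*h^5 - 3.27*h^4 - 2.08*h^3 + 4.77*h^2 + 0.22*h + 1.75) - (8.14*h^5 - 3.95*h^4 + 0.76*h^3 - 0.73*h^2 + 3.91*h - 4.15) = -13.02*h^5 + 0.68*h^4 - 2.84*h^3 + 5.5*h^2 - 3.69*h + 5.9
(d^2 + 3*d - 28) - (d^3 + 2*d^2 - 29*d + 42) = -d^3 - d^2 + 32*d - 70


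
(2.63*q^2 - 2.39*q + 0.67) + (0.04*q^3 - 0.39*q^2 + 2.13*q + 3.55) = 0.04*q^3 + 2.24*q^2 - 0.26*q + 4.22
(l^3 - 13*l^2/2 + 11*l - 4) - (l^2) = l^3 - 15*l^2/2 + 11*l - 4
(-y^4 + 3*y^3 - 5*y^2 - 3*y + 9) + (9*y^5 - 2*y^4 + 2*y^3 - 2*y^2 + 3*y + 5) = 9*y^5 - 3*y^4 + 5*y^3 - 7*y^2 + 14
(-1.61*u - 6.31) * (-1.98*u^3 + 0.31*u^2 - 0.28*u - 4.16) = 3.1878*u^4 + 11.9947*u^3 - 1.5053*u^2 + 8.4644*u + 26.2496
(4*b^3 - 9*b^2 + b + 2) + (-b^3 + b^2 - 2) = 3*b^3 - 8*b^2 + b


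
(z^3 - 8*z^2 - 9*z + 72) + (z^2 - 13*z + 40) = z^3 - 7*z^2 - 22*z + 112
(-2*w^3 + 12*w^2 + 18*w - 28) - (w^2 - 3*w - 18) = -2*w^3 + 11*w^2 + 21*w - 10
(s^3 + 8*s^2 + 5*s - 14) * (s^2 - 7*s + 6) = s^5 + s^4 - 45*s^3 - s^2 + 128*s - 84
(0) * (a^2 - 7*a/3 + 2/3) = 0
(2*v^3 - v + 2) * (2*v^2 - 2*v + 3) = 4*v^5 - 4*v^4 + 4*v^3 + 6*v^2 - 7*v + 6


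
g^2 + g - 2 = (g - 1)*(g + 2)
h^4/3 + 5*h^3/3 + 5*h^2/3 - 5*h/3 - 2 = (h/3 + 1/3)*(h - 1)*(h + 2)*(h + 3)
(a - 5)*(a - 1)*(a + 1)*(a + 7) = a^4 + 2*a^3 - 36*a^2 - 2*a + 35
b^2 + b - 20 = (b - 4)*(b + 5)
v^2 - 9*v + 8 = (v - 8)*(v - 1)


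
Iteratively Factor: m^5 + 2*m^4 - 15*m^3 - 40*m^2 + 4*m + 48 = (m + 3)*(m^4 - m^3 - 12*m^2 - 4*m + 16) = (m + 2)*(m + 3)*(m^3 - 3*m^2 - 6*m + 8) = (m - 1)*(m + 2)*(m + 3)*(m^2 - 2*m - 8) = (m - 4)*(m - 1)*(m + 2)*(m + 3)*(m + 2)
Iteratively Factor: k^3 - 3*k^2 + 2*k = (k - 1)*(k^2 - 2*k) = k*(k - 1)*(k - 2)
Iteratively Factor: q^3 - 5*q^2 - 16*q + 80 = (q + 4)*(q^2 - 9*q + 20) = (q - 4)*(q + 4)*(q - 5)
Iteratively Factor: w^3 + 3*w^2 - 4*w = (w - 1)*(w^2 + 4*w) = w*(w - 1)*(w + 4)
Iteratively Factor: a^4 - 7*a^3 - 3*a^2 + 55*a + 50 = (a + 2)*(a^3 - 9*a^2 + 15*a + 25) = (a + 1)*(a + 2)*(a^2 - 10*a + 25) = (a - 5)*(a + 1)*(a + 2)*(a - 5)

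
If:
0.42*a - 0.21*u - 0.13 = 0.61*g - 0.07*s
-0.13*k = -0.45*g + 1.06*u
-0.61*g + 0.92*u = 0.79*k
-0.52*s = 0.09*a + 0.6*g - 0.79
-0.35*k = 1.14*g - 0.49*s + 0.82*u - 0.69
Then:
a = 1.34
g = 0.66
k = -0.16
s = 0.52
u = 0.30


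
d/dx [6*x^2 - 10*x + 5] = 12*x - 10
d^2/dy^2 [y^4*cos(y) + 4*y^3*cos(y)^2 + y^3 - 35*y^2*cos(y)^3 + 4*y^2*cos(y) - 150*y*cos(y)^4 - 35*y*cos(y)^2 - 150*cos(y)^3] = -y^4*cos(y) - 8*y^3*sin(y) - 8*y^3*cos(2*y) - 24*y^2*sin(2*y) + 137*y^2*cos(y)/4 + 315*y^2*cos(3*y)/4 + 89*y*sin(y) + 105*y*sin(3*y) + 600*y*cos(2*y)^2 + 382*y*cos(2*y) - 282*y + 370*sin(2*y) + 150*sin(4*y) + 68*cos(y) + 320*cos(3*y)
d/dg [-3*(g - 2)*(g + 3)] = -6*g - 3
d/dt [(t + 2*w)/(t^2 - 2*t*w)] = (t*(t - 2*w) - 2*(t - w)*(t + 2*w))/(t^2*(t - 2*w)^2)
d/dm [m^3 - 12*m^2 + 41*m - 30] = 3*m^2 - 24*m + 41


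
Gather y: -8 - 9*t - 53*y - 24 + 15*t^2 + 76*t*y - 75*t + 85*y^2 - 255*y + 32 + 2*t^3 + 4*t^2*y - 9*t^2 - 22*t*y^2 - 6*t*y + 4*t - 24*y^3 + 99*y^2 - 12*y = 2*t^3 + 6*t^2 - 80*t - 24*y^3 + y^2*(184 - 22*t) + y*(4*t^2 + 70*t - 320)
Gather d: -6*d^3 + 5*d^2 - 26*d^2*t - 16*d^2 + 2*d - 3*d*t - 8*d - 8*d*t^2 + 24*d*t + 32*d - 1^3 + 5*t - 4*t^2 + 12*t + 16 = -6*d^3 + d^2*(-26*t - 11) + d*(-8*t^2 + 21*t + 26) - 4*t^2 + 17*t + 15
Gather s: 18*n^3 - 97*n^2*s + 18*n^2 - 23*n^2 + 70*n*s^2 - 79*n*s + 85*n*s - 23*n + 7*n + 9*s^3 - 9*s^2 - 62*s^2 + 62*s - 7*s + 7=18*n^3 - 5*n^2 - 16*n + 9*s^3 + s^2*(70*n - 71) + s*(-97*n^2 + 6*n + 55) + 7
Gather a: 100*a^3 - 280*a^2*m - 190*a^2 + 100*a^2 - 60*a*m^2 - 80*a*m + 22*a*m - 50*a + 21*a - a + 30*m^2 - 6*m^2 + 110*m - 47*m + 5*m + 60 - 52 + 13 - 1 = 100*a^3 + a^2*(-280*m - 90) + a*(-60*m^2 - 58*m - 30) + 24*m^2 + 68*m + 20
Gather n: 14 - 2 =12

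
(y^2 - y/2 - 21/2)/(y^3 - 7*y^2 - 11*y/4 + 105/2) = 2*(y + 3)/(2*y^2 - 7*y - 30)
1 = 1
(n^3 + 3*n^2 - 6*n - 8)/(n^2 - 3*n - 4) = (n^2 + 2*n - 8)/(n - 4)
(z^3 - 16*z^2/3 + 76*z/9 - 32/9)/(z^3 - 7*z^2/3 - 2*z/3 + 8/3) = (9*z^2 - 30*z + 16)/(3*(3*z^2 - z - 4))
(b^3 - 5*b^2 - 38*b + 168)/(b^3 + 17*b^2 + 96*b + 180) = (b^2 - 11*b + 28)/(b^2 + 11*b + 30)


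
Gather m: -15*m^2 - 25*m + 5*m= -15*m^2 - 20*m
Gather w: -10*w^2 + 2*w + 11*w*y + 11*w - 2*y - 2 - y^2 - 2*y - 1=-10*w^2 + w*(11*y + 13) - y^2 - 4*y - 3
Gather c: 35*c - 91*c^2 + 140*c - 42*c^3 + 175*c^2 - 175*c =-42*c^3 + 84*c^2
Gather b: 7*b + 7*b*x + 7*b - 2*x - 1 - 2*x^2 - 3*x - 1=b*(7*x + 14) - 2*x^2 - 5*x - 2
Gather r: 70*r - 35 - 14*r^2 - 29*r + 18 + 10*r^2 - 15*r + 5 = -4*r^2 + 26*r - 12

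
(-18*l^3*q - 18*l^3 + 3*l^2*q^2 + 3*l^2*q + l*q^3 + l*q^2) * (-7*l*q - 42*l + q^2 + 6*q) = 126*l^4*q^2 + 882*l^4*q + 756*l^4 - 39*l^3*q^3 - 273*l^3*q^2 - 234*l^3*q - 4*l^2*q^4 - 28*l^2*q^3 - 24*l^2*q^2 + l*q^5 + 7*l*q^4 + 6*l*q^3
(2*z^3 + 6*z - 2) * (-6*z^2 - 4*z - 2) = -12*z^5 - 8*z^4 - 40*z^3 - 12*z^2 - 4*z + 4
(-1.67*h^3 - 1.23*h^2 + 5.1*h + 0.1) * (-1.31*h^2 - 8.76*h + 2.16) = 2.1877*h^5 + 16.2405*h^4 + 0.486599999999999*h^3 - 47.4638*h^2 + 10.14*h + 0.216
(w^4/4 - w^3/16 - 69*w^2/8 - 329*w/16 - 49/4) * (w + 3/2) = w^5/4 + 5*w^4/16 - 279*w^3/32 - 67*w^2/2 - 1379*w/32 - 147/8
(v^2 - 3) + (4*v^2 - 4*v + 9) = 5*v^2 - 4*v + 6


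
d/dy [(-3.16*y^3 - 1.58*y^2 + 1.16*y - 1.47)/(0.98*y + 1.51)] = (-6.1936*y^3 - 15.8632*y^2 - 4.7716*y + 3.1922)/(0.9604*y^2 + 2.9596*y + 2.2801)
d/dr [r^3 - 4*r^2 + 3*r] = 3*r^2 - 8*r + 3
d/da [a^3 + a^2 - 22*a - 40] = 3*a^2 + 2*a - 22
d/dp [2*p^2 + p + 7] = 4*p + 1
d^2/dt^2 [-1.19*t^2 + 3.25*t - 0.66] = -2.38000000000000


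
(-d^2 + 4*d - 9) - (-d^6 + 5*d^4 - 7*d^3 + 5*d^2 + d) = d^6 - 5*d^4 + 7*d^3 - 6*d^2 + 3*d - 9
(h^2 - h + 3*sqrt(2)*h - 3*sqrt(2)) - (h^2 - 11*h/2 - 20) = 3*sqrt(2)*h + 9*h/2 - 3*sqrt(2) + 20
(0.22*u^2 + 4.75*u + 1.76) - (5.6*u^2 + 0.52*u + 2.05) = -5.38*u^2 + 4.23*u - 0.29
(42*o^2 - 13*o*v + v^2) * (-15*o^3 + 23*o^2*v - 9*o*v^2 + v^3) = -630*o^5 + 1161*o^4*v - 692*o^3*v^2 + 182*o^2*v^3 - 22*o*v^4 + v^5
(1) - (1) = 0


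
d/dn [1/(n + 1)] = -1/(n + 1)^2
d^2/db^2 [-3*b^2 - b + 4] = -6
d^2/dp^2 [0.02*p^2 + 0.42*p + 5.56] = 0.0400000000000000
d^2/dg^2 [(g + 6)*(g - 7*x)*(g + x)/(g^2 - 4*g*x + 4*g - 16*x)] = 2*(4*(g + 6)*(g - 7*x)*(g + x)*(g - 2*x + 2)^2 + 3*(g - 2*x + 2)*(g^2 - 4*g*x + 4*g - 16*x)^2 - (g^2 - 4*g*x + 4*g - 16*x)*((g + 6)*(g - 7*x)*(g + x) + 2*(g + 6)*(g - 7*x)*(g - 2*x + 2) + 2*(g + 6)*(g + x)*(g - 2*x + 2) + 2*(g - 7*x)*(g + x)*(g - 2*x + 2)))/(g^2 - 4*g*x + 4*g - 16*x)^3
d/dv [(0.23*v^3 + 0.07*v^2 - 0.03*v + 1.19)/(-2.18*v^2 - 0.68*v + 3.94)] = (-0.5014*v^4 - 0.3128*v^3 + 2.6056*v^2 + 5.74*v + 0.691)/(4.7524*v^4 + 2.9648*v^3 - 16.716*v^2 - 5.3584*v + 15.5236)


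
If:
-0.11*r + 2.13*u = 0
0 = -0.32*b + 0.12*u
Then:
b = 0.375*u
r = 19.3636363636364*u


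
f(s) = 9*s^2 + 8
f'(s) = 18*s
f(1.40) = 25.64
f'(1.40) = 25.20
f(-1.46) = 27.18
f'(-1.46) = -26.28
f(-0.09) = 8.07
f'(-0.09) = -1.62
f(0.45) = 9.82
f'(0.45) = 8.10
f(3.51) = 118.88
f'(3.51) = 63.18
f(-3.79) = 137.28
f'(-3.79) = -68.22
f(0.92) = 15.62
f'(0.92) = 16.56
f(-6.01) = 333.08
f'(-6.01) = -108.18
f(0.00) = 8.00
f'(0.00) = 0.00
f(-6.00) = 332.00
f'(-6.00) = -108.00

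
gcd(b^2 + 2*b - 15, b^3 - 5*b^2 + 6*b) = b - 3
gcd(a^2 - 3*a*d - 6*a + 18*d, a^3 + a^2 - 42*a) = a - 6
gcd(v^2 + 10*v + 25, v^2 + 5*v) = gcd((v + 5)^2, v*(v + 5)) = v + 5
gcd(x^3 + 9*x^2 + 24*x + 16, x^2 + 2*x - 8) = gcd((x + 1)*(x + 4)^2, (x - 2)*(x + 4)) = x + 4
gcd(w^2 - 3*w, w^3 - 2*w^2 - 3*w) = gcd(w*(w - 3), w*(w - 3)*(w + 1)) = w^2 - 3*w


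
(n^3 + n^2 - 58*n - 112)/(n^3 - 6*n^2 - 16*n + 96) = (n^3 + n^2 - 58*n - 112)/(n^3 - 6*n^2 - 16*n + 96)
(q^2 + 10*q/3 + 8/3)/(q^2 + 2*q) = (q + 4/3)/q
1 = 1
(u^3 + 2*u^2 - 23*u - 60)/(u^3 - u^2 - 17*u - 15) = (u + 4)/(u + 1)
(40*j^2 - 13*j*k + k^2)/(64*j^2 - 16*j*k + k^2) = (5*j - k)/(8*j - k)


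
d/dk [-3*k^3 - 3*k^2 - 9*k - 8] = -9*k^2 - 6*k - 9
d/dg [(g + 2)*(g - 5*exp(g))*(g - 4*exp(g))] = -9*g^2*exp(g) + 3*g^2 + 40*g*exp(2*g) - 36*g*exp(g) + 4*g + 100*exp(2*g) - 18*exp(g)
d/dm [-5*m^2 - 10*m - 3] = -10*m - 10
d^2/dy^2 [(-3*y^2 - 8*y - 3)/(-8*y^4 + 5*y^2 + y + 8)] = 2*(576*y^8 + 3072*y^7 + 2040*y^6 - 816*y^5 + 1416*y^4 + 5257*y^3 + 1017*y^2 - 915*y + 11)/(512*y^12 - 960*y^10 - 192*y^9 - 936*y^8 + 240*y^7 + 1819*y^6 + 309*y^5 + 921*y^4 - 241*y^3 - 984*y^2 - 192*y - 512)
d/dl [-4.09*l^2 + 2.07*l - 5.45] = 2.07 - 8.18*l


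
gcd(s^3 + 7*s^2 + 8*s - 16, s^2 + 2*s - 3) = s - 1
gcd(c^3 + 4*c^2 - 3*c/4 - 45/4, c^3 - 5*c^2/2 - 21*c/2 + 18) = c^2 + 3*c/2 - 9/2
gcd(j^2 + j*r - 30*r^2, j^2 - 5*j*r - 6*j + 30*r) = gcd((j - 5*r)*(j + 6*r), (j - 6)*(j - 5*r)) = -j + 5*r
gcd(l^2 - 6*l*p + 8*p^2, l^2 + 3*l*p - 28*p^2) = -l + 4*p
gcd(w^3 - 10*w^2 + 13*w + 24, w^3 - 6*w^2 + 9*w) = w - 3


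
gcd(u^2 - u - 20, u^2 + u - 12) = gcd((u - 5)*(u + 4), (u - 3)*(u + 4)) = u + 4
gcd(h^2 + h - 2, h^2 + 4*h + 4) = h + 2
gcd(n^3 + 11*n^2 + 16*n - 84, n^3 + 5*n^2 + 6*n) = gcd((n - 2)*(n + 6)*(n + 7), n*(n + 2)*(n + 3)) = 1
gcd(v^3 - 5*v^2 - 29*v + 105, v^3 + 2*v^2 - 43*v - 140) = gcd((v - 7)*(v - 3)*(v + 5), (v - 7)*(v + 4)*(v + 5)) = v^2 - 2*v - 35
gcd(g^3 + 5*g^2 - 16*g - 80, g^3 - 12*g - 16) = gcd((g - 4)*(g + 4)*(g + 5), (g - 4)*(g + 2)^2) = g - 4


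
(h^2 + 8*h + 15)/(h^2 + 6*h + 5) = (h + 3)/(h + 1)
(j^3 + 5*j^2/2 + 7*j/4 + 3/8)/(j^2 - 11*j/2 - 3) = (j^2 + 2*j + 3/4)/(j - 6)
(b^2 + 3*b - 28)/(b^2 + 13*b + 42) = (b - 4)/(b + 6)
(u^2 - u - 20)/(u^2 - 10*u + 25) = (u + 4)/(u - 5)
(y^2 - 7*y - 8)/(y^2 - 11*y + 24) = (y + 1)/(y - 3)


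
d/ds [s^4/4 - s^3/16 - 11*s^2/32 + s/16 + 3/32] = s^3 - 3*s^2/16 - 11*s/16 + 1/16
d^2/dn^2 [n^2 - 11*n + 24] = 2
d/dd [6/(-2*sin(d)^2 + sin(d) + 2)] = 6*(4*sin(d) - 1)*cos(d)/(sin(d) + cos(2*d) + 1)^2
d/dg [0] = 0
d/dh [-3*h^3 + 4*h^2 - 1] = h*(8 - 9*h)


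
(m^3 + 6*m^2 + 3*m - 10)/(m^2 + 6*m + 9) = (m^3 + 6*m^2 + 3*m - 10)/(m^2 + 6*m + 9)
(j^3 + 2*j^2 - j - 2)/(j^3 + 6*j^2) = (j^3 + 2*j^2 - j - 2)/(j^2*(j + 6))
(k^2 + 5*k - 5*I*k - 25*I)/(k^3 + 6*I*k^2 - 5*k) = (k^2 + 5*k*(1 - I) - 25*I)/(k*(k^2 + 6*I*k - 5))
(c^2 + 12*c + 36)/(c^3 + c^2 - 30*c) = (c + 6)/(c*(c - 5))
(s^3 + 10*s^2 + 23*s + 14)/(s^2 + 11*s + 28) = (s^2 + 3*s + 2)/(s + 4)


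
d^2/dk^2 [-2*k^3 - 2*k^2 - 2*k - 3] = -12*k - 4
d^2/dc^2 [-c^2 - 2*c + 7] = -2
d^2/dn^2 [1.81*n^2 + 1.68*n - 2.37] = 3.62000000000000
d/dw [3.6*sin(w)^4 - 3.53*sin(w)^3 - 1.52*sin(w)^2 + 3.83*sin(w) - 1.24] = (14.4*sin(w)^3 - 10.59*sin(w)^2 - 3.04*sin(w) + 3.83)*cos(w)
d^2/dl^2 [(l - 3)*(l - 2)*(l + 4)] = 6*l - 2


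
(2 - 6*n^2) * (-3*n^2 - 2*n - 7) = 18*n^4 + 12*n^3 + 36*n^2 - 4*n - 14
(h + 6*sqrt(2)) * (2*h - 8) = 2*h^2 - 8*h + 12*sqrt(2)*h - 48*sqrt(2)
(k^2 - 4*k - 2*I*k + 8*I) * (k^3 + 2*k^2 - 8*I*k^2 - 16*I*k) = k^5 - 2*k^4 - 10*I*k^4 - 24*k^3 + 20*I*k^3 + 32*k^2 + 80*I*k^2 + 128*k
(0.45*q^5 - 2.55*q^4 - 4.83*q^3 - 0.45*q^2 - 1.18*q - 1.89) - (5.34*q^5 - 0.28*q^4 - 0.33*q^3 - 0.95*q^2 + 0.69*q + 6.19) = -4.89*q^5 - 2.27*q^4 - 4.5*q^3 + 0.5*q^2 - 1.87*q - 8.08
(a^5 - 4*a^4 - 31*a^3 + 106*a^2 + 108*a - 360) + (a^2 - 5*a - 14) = a^5 - 4*a^4 - 31*a^3 + 107*a^2 + 103*a - 374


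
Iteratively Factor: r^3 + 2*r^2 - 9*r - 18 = (r + 3)*(r^2 - r - 6) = (r - 3)*(r + 3)*(r + 2)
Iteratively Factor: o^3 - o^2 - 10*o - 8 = (o - 4)*(o^2 + 3*o + 2) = (o - 4)*(o + 2)*(o + 1)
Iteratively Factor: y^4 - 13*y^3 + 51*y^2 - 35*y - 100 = (y - 4)*(y^3 - 9*y^2 + 15*y + 25) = (y - 4)*(y + 1)*(y^2 - 10*y + 25) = (y - 5)*(y - 4)*(y + 1)*(y - 5)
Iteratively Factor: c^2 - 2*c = (c - 2)*(c)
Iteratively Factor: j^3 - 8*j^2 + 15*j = (j - 3)*(j^2 - 5*j) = j*(j - 3)*(j - 5)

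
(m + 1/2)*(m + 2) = m^2 + 5*m/2 + 1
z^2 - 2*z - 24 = (z - 6)*(z + 4)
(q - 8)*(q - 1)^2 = q^3 - 10*q^2 + 17*q - 8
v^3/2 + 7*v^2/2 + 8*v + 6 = (v/2 + 1)*(v + 2)*(v + 3)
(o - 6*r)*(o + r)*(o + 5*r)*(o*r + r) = o^4*r + o^3*r - 31*o^2*r^3 - 30*o*r^4 - 31*o*r^3 - 30*r^4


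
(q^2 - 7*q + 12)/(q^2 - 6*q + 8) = (q - 3)/(q - 2)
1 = 1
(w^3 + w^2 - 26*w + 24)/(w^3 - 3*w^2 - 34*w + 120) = (w - 1)/(w - 5)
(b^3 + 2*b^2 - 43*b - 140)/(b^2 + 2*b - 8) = (b^2 - 2*b - 35)/(b - 2)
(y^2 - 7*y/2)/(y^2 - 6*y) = (y - 7/2)/(y - 6)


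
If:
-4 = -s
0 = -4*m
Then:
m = 0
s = 4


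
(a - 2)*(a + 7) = a^2 + 5*a - 14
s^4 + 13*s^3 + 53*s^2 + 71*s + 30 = (s + 1)^2*(s + 5)*(s + 6)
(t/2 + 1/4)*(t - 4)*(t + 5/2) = t^3/2 - t^2/2 - 43*t/8 - 5/2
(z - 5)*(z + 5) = z^2 - 25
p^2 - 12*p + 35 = (p - 7)*(p - 5)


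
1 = 1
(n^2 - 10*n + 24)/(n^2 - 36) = (n - 4)/(n + 6)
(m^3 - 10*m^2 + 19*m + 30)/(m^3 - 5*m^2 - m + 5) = (m - 6)/(m - 1)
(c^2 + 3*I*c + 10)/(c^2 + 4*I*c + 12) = (c + 5*I)/(c + 6*I)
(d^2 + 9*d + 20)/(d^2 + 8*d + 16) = (d + 5)/(d + 4)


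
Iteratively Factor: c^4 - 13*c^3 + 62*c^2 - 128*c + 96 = (c - 4)*(c^3 - 9*c^2 + 26*c - 24) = (c - 4)*(c - 2)*(c^2 - 7*c + 12) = (c - 4)*(c - 3)*(c - 2)*(c - 4)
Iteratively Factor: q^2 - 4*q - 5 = (q + 1)*(q - 5)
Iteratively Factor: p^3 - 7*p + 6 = (p - 2)*(p^2 + 2*p - 3) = (p - 2)*(p + 3)*(p - 1)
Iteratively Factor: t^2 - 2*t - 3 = (t + 1)*(t - 3)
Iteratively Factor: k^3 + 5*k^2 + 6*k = (k + 3)*(k^2 + 2*k) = (k + 2)*(k + 3)*(k)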